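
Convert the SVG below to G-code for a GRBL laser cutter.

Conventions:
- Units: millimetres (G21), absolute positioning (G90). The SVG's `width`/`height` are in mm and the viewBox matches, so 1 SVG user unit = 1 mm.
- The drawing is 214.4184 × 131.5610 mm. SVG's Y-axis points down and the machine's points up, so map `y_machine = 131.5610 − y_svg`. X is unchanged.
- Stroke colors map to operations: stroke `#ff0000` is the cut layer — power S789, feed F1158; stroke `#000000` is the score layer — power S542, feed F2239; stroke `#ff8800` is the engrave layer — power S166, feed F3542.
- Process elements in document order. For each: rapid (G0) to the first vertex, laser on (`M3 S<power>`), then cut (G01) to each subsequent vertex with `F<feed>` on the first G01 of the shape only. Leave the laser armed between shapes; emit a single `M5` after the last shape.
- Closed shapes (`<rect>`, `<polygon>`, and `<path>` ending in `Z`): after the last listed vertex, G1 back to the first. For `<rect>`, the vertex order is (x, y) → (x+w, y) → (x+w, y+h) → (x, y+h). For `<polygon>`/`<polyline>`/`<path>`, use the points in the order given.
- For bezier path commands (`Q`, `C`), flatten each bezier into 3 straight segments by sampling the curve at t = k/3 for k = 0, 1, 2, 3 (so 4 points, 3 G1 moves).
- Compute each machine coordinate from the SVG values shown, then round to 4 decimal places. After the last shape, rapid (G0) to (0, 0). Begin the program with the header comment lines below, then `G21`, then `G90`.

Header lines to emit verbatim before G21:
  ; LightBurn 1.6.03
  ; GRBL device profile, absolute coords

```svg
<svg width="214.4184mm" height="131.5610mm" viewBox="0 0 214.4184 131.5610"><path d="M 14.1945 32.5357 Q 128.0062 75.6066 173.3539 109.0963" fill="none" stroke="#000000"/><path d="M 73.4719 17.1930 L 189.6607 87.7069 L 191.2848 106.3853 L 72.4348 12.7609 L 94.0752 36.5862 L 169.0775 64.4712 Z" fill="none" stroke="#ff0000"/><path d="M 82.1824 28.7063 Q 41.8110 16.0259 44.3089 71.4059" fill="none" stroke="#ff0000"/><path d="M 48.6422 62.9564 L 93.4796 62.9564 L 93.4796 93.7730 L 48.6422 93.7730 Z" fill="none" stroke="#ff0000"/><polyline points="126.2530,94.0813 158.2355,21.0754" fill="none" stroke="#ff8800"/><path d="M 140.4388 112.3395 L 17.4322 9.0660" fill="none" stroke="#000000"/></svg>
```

1 u = 1 mm; y_m = 131.5610 − y.

[1] `<path>` quadratic bezier, #000000→score S542 F2239: (14.1945,99.0253) → (82.4619,71.3759) → (135.5150,45.8557) → (173.3539,22.4647)

[2] `<path>` closed polygon, #ff0000→cut S789 F1158: (73.4719,114.3680) → (189.6607,43.8541) → (191.2848,25.1757) → (72.4348,118.8001) → (94.0752,94.9748) → (169.0775,67.0898) → (73.4719,114.3680) (closed)

[3] `<path>` quadratic bezier, #ff0000→cut S789 F1158: (82.1824,102.8547) → (60.0314,103.7460) → (47.4069,89.5128) → (44.3089,60.1551)

[4] `<path>` rectangle, #ff0000→cut S789 F1158: (48.6422,68.6046) → (93.4796,68.6046) → (93.4796,37.7880) → (48.6422,37.7880) → (48.6422,68.6046) (closed)

[5] `<polyline>` line segment, #ff8800→engrave S166 F3542: (126.2530,37.4797) → (158.2355,110.4856)

[6] `<path>` line segment, #000000→score S542 F2239: (140.4388,19.2215) → (17.4322,122.4950)

; LightBurn 1.6.03
; GRBL device profile, absolute coords
G21
G90
G0 X14.1945 Y99.0253
M3 S542
G01 X82.4619 Y71.3759 F2239
G01 X135.5150 Y45.8557
G01 X173.3539 Y22.4647
G0 X73.4719 Y114.3680
M3 S789
G01 X189.6607 Y43.8541 F1158
G01 X191.2848 Y25.1757
G01 X72.4348 Y118.8001
G01 X94.0752 Y94.9748
G01 X169.0775 Y67.0898
G01 X73.4719 Y114.3680
G0 X82.1824 Y102.8547
M3 S789
G01 X60.0314 Y103.7460 F1158
G01 X47.4069 Y89.5128
G01 X44.3089 Y60.1551
G0 X48.6422 Y68.6046
M3 S789
G01 X93.4796 Y68.6046 F1158
G01 X93.4796 Y37.7880
G01 X48.6422 Y37.7880
G01 X48.6422 Y68.6046
G0 X126.2530 Y37.4797
M3 S166
G01 X158.2355 Y110.4856 F3542
G0 X140.4388 Y19.2215
M3 S542
G01 X17.4322 Y122.4950 F2239
M5
G0 X0.0000 Y0.0000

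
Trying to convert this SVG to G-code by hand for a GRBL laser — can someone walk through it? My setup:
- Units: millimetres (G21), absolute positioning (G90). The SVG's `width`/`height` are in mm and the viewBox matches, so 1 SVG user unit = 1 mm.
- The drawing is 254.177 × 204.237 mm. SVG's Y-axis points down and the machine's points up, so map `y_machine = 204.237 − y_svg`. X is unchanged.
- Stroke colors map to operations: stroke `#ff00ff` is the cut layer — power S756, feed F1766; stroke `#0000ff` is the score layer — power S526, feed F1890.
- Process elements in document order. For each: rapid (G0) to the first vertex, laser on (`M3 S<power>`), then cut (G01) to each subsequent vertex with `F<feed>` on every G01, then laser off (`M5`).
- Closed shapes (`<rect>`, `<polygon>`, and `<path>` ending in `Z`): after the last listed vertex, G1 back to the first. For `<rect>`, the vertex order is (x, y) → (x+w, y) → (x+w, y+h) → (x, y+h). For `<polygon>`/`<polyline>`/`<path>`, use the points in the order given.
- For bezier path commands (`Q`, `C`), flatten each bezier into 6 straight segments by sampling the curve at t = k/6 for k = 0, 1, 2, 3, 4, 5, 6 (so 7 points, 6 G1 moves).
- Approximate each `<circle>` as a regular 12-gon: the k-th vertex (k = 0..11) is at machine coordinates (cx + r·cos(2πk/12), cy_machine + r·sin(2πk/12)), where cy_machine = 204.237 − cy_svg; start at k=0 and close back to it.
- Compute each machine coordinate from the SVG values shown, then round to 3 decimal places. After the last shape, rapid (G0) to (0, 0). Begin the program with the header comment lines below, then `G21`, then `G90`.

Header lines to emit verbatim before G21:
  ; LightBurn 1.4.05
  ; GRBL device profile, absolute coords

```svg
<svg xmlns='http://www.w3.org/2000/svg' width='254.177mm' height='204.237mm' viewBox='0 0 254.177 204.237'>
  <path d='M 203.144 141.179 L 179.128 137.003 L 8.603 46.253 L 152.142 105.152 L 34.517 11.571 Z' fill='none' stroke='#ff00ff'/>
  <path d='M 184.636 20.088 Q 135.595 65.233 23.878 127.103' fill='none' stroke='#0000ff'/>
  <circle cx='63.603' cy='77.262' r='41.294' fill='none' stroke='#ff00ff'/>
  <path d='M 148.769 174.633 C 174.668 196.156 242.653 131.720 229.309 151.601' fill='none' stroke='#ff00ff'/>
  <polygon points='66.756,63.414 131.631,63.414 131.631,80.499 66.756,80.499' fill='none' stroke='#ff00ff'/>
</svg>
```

; LightBurn 1.4.05
; GRBL device profile, absolute coords
G21
G90
G0 X203.144 Y63.058
M3 S756
G01 X179.128 Y67.234 F1766
G01 X8.603 Y157.984 F1766
G01 X152.142 Y99.085 F1766
G01 X34.517 Y192.666 F1766
G01 X203.144 Y63.058 F1766
M5
G0 X184.636 Y184.149
M3 S526
G01 X166.548 Y168.636 F1890
G01 X144.978 Y152.194 F1890
G01 X119.926 Y134.823 F1890
G01 X91.392 Y116.522 F1890
G01 X59.376 Y97.293 F1890
G01 X23.878 Y77.134 F1890
M5
G0 X104.897 Y126.975
M3 S756
G01 X99.365 Y147.622 F1766
G01 X84.250 Y162.737 F1766
G01 X63.603 Y168.269 F1766
G01 X42.956 Y162.737 F1766
G01 X27.841 Y147.622 F1766
G01 X22.309 Y126.975 F1766
G01 X27.841 Y106.328 F1766
G01 X42.956 Y91.213 F1766
G01 X63.603 Y85.681 F1766
G01 X84.250 Y91.213 F1766
G01 X99.365 Y106.328 F1766
G01 X104.897 Y126.975 F1766
M5
G0 X148.769 Y29.604
M3 S756
G01 X164.654 Y25.217 F1766
G01 X184.126 Y30.427 F1766
G01 X203.755 Y40.504 F1766
G01 X220.114 Y50.718 F1766
G01 X229.775 Y56.338 F1766
G01 X229.309 Y52.636 F1766
M5
G0 X66.756 Y140.823
M3 S756
G01 X131.631 Y140.823 F1766
G01 X131.631 Y123.738 F1766
G01 X66.756 Y123.738 F1766
G01 X66.756 Y140.823 F1766
M5
G0 X0.000 Y0.000

1 u = 1 mm; y_m = 204.237 − y.

[1] `<path>` closed polygon, #ff00ff→cut S756 F1766: (203.144,63.058) → (179.128,67.234) → (8.603,157.984) → (152.142,99.085) → (34.517,192.666) → (203.144,63.058) (closed)

[2] `<path>` quadratic bezier, #0000ff→score S526 F1890: (184.636,184.149) → (166.548,168.636) → (144.978,152.194) → (119.926,134.823) → (91.392,116.522) → (59.376,97.293) → (23.878,77.134)

[3] `<circle>` circle, #ff00ff→cut S756 F1766: (104.897,126.975) → (99.365,147.622) → (84.250,162.737) → (63.603,168.269) → (42.956,162.737) → (27.841,147.622) → (22.309,126.975) → (27.841,106.328) → (42.956,91.213) → (63.603,85.681) → (84.250,91.213) → (99.365,106.328) → (104.897,126.975) (closed)

[4] `<path>` cubic bezier, #ff00ff→cut S756 F1766: (148.769,29.604) → (164.654,25.217) → (184.126,30.427) → (203.755,40.504) → (220.114,50.718) → (229.775,56.338) → (229.309,52.636)

[5] `<polygon>` rectangle, #ff00ff→cut S756 F1766: (66.756,140.823) → (131.631,140.823) → (131.631,123.738) → (66.756,123.738) → (66.756,140.823) (closed)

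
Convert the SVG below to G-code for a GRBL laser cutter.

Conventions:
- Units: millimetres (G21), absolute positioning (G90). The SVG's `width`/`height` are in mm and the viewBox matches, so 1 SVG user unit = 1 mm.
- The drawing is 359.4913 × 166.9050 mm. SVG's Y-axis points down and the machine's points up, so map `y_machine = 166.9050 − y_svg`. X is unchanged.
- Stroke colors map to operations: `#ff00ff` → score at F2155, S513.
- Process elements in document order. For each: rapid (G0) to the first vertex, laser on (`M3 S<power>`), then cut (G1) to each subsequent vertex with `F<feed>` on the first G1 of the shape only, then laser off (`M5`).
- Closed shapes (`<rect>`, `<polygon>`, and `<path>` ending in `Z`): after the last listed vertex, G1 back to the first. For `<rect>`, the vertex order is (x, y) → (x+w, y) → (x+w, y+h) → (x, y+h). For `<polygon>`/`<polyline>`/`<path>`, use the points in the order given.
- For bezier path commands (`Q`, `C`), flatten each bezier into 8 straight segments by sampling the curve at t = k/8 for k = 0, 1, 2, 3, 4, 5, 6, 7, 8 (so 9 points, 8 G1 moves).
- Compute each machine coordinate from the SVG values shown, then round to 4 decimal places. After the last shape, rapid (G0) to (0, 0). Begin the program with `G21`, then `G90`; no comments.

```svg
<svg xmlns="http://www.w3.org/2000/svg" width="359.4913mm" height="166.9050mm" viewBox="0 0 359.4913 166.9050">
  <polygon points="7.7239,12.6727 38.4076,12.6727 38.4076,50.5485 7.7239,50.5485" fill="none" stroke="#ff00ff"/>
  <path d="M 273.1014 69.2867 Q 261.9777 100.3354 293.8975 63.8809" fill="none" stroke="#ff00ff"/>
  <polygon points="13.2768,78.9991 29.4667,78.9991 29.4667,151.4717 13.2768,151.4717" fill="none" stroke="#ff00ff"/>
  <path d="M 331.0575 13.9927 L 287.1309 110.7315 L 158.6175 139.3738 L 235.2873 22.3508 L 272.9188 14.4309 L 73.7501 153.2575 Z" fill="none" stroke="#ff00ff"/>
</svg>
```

G21
G90
G0 X7.7239 Y154.2323
M3 S513
G1 X38.4076 Y154.2323 F2155
G1 X38.4076 Y116.3565
G1 X7.7239 Y116.3565
G1 X7.7239 Y154.2323
M5
G0 X273.1014 Y97.6183
M3 S513
G1 X270.9930 Y90.9109 F2155
G1 X270.2298 Y86.3129
G1 X270.8116 Y83.8244
G1 X272.7386 Y83.4454
G1 X276.0106 Y85.1759
G1 X280.6278 Y89.0158
G1 X286.5901 Y94.9652
G1 X293.8975 Y103.0241
M5
G0 X13.2768 Y87.9059
M3 S513
G1 X29.4667 Y87.9059 F2155
G1 X29.4667 Y15.4333
G1 X13.2768 Y15.4333
G1 X13.2768 Y87.9059
M5
G0 X331.0575 Y152.9123
M3 S513
G1 X287.1309 Y56.1735 F2155
G1 X158.6175 Y27.5312
G1 X235.2873 Y144.5542
G1 X272.9188 Y152.4741
G1 X73.7501 Y13.6475
G1 X331.0575 Y152.9123
M5
G0 X0.0000 Y0.0000

Since the viewBox matches the mm dimensions, user units are millimetres directly. The only transform is the Y-flip y_m = 166.9050 − y_svg.

Shape 1 is a rectangle drawn with `<polygon>`. Its stroke #ff00ff means score at S513, F2155. After flipping Y the toolpath is (7.7239,154.2323) → (38.4076,154.2323) → (38.4076,116.3565) → (7.7239,116.3565) → (7.7239,154.2323), returning to the start.

Shape 2 is a quadratic bezier drawn with `<path>`. Its stroke #ff00ff means score at S513, F2155. After flipping Y the toolpath is (273.1014,97.6183) → (270.9930,90.9109) → (270.2298,86.3129) → (270.8116,83.8244) → (272.7386,83.4454) → (276.0106,85.1759) → (280.6278,89.0158) → (286.5901,94.9652) → (293.8975,103.0241).

Shape 3 is a rectangle drawn with `<polygon>`. Its stroke #ff00ff means score at S513, F2155. After flipping Y the toolpath is (13.2768,87.9059) → (29.4667,87.9059) → (29.4667,15.4333) → (13.2768,15.4333) → (13.2768,87.9059), returning to the start.

Shape 4 is a closed polygon drawn with `<path>`. Its stroke #ff00ff means score at S513, F2155. After flipping Y the toolpath is (331.0575,152.9123) → (287.1309,56.1735) → (158.6175,27.5312) → (235.2873,144.5542) → (272.9188,152.4741) → (73.7501,13.6475) → (331.0575,152.9123), returning to the start.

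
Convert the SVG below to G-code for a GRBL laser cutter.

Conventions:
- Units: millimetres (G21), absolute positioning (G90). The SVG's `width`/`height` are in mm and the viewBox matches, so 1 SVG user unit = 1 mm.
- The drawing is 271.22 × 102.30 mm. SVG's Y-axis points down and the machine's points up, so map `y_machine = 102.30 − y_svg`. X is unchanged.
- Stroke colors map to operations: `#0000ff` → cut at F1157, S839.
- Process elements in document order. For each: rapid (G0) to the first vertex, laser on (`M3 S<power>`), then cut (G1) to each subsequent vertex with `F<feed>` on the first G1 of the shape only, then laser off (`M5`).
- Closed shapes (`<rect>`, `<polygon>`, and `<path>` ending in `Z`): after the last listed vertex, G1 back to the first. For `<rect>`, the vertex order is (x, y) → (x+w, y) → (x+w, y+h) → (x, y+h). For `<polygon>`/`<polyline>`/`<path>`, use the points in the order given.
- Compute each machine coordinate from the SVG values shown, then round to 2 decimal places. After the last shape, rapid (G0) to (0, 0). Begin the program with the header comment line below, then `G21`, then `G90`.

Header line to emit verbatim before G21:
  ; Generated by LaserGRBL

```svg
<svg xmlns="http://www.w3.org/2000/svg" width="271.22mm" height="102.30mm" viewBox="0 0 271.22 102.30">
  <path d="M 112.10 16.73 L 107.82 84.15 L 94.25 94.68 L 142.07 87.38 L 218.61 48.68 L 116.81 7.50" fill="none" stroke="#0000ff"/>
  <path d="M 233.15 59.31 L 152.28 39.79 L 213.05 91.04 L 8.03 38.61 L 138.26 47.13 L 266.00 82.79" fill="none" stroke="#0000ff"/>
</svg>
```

; Generated by LaserGRBL
G21
G90
G0 X112.10 Y85.57
M3 S839
G1 X107.82 Y18.15 F1157
G1 X94.25 Y7.62
G1 X142.07 Y14.92
G1 X218.61 Y53.62
G1 X116.81 Y94.80
M5
G0 X233.15 Y42.99
M3 S839
G1 X152.28 Y62.51 F1157
G1 X213.05 Y11.26
G1 X8.03 Y63.69
G1 X138.26 Y55.17
G1 X266.00 Y19.51
M5
G0 X0.00 Y0.00

1 u = 1 mm; y_m = 102.30 − y.

[1] `<path>` open polyline, #0000ff→cut S839 F1157: (112.10,85.57) → (107.82,18.15) → (94.25,7.62) → (142.07,14.92) → (218.61,53.62) → (116.81,94.80)

[2] `<path>` open polyline, #0000ff→cut S839 F1157: (233.15,42.99) → (152.28,62.51) → (213.05,11.26) → (8.03,63.69) → (138.26,55.17) → (266.00,19.51)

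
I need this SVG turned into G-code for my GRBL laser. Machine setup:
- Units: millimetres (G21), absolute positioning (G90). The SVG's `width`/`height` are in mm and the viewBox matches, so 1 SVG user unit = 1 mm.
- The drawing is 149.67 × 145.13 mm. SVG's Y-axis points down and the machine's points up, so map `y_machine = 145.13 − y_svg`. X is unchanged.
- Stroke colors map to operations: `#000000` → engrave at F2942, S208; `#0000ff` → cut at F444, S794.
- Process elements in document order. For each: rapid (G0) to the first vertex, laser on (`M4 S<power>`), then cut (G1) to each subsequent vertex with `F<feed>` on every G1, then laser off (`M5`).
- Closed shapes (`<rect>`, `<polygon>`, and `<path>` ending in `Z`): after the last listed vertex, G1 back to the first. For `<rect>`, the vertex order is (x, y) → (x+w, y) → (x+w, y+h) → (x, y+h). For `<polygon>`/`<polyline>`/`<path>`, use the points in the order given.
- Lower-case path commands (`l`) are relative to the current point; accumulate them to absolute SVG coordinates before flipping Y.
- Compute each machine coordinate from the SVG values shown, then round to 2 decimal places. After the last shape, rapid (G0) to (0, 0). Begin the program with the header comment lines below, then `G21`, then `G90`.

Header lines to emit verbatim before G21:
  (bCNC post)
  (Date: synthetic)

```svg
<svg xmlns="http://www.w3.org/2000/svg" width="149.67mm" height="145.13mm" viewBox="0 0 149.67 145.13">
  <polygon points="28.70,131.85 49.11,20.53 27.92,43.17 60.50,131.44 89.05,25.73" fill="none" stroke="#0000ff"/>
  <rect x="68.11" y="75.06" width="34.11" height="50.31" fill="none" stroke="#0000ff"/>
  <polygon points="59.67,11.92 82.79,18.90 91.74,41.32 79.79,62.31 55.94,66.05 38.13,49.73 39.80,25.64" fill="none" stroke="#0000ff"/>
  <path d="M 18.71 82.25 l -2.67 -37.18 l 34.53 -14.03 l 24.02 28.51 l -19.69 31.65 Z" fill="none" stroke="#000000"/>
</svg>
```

(bCNC post)
(Date: synthetic)
G21
G90
G0 X28.70 Y13.28
M4 S794
G1 X49.11 Y124.60 F444
G1 X27.92 Y101.96 F444
G1 X60.50 Y13.69 F444
G1 X89.05 Y119.40 F444
G1 X28.70 Y13.28 F444
M5
G0 X68.11 Y70.07
M4 S794
G1 X102.22 Y70.07 F444
G1 X102.22 Y19.76 F444
G1 X68.11 Y19.76 F444
G1 X68.11 Y70.07 F444
M5
G0 X59.67 Y133.21
M4 S794
G1 X82.79 Y126.23 F444
G1 X91.74 Y103.81 F444
G1 X79.79 Y82.82 F444
G1 X55.94 Y79.08 F444
G1 X38.13 Y95.40 F444
G1 X39.80 Y119.49 F444
G1 X59.67 Y133.21 F444
M5
G0 X18.71 Y62.88
M4 S208
G1 X16.04 Y100.06 F2942
G1 X50.57 Y114.09 F2942
G1 X74.59 Y85.58 F2942
G1 X54.90 Y53.93 F2942
G1 X18.71 Y62.88 F2942
M5
G0 X0.00 Y0.00

Since the viewBox matches the mm dimensions, user units are millimetres directly. The only transform is the Y-flip y_m = 145.13 − y_svg.

Shape 1 is a closed polygon drawn with `<polygon>`. Its stroke #0000ff means cut at S794, F444. After flipping Y the toolpath is (28.70,13.28) → (49.11,124.60) → (27.92,101.96) → (60.50,13.69) → (89.05,119.40) → (28.70,13.28), returning to the start.

Shape 2 is a rectangle drawn with `<rect>`. Its stroke #0000ff means cut at S794, F444. After flipping Y the toolpath is (68.11,70.07) → (102.22,70.07) → (102.22,19.76) → (68.11,19.76) → (68.11,70.07), returning to the start.

Shape 3 is a regular polygon drawn with `<polygon>`. Its stroke #0000ff means cut at S794, F444. After flipping Y the toolpath is (59.67,133.21) → (82.79,126.23) → (91.74,103.81) → (79.79,82.82) → (55.94,79.08) → (38.13,95.40) → (39.80,119.49) → (59.67,133.21), returning to the start.

Shape 4 is a regular polygon drawn with `<path>`. Its stroke #000000 means engrave at S208, F2942. After flipping Y the toolpath is (18.71,62.88) → (16.04,100.06) → (50.57,114.09) → (74.59,85.58) → (54.90,53.93) → (18.71,62.88), returning to the start.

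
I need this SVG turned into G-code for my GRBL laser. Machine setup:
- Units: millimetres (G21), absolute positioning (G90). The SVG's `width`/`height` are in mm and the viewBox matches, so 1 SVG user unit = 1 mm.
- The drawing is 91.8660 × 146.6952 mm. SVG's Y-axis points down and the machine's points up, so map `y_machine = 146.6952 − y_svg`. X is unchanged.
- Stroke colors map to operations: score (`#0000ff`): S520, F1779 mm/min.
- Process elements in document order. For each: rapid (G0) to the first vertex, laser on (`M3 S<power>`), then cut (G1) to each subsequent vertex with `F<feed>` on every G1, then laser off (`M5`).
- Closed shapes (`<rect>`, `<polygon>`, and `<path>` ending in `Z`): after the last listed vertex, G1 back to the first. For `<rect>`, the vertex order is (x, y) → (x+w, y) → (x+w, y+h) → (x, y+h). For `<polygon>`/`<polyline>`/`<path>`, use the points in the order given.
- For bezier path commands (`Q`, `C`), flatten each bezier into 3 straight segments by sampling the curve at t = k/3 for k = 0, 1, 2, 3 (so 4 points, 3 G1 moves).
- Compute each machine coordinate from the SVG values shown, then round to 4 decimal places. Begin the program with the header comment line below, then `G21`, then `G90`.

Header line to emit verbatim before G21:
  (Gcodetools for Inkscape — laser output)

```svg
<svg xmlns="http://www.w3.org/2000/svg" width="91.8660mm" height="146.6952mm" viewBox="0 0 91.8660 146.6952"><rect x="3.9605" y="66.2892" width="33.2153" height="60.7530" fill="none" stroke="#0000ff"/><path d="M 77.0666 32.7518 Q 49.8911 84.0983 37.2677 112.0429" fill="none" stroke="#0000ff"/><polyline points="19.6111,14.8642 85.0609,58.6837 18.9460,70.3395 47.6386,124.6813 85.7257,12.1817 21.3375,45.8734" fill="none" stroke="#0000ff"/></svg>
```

viewBox `0 0 91.8660 146.6952` with mm width/height → 1 unit = 1 mm. Flip: y_m = 146.6952 − y_svg.

**Shape 1** — `<rect>` rectangle, stroke `#0000ff` → score (S520, F1779). Machine vertices: (3.9605,80.4060) → (37.1758,80.4060) → (37.1758,19.6530) → (3.9605,19.6530) → (3.9605,80.4060). Closed: final G1 returns to the first vertex.

**Shape 2** — `<path>` quadratic bezier, stroke `#0000ff` → score (S520, F1779). Control points (SVG): P0=(77.0666,32.7518), P1=(49.8911,84.0983), P2=(37.2677,112.0429); sampled at t=k/3. Machine vertices: (77.0666,113.9434) → (60.5665,82.3126) → (47.3002,55.8822) → (37.2677,34.6523). Open path.

**Shape 3** — `<polyline>` open polyline, stroke `#0000ff` → score (S520, F1779). Machine vertices: (19.6111,131.8310) → (85.0609,88.0115) → (18.9460,76.3557) → (47.6386,22.0139) → (85.7257,134.5135) → (21.3375,100.8218). Open path.

(Gcodetools for Inkscape — laser output)
G21
G90
G0 X3.9605 Y80.4060
M3 S520
G1 X37.1758 Y80.4060 F1779
G1 X37.1758 Y19.6530 F1779
G1 X3.9605 Y19.6530 F1779
G1 X3.9605 Y80.4060 F1779
M5
G0 X77.0666 Y113.9434
M3 S520
G1 X60.5665 Y82.3126 F1779
G1 X47.3002 Y55.8822 F1779
G1 X37.2677 Y34.6523 F1779
M5
G0 X19.6111 Y131.8310
M3 S520
G1 X85.0609 Y88.0115 F1779
G1 X18.9460 Y76.3557 F1779
G1 X47.6386 Y22.0139 F1779
G1 X85.7257 Y134.5135 F1779
G1 X21.3375 Y100.8218 F1779
M5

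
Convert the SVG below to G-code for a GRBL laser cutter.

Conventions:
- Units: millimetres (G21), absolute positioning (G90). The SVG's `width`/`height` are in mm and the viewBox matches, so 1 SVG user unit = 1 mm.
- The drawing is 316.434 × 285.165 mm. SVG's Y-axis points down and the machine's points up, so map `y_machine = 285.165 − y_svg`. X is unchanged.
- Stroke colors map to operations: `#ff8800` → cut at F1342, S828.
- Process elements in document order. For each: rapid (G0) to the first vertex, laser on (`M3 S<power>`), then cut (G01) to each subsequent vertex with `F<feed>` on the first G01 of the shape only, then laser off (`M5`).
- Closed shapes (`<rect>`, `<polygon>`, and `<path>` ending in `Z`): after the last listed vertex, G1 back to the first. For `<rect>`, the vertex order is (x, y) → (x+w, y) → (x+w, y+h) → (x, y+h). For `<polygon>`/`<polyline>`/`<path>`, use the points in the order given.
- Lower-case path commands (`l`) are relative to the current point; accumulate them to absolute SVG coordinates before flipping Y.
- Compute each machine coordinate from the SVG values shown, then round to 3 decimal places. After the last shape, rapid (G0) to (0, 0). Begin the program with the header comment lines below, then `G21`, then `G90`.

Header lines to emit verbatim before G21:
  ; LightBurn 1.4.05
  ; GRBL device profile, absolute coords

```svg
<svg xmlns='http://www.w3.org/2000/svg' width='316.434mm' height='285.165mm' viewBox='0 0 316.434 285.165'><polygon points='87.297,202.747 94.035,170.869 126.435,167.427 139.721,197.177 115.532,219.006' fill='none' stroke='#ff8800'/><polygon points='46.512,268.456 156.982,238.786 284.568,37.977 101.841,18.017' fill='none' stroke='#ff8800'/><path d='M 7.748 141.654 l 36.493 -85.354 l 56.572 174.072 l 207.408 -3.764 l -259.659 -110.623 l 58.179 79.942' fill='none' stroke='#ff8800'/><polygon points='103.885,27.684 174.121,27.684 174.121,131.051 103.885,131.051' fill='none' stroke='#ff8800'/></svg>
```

viewBox `0 0 316.434 285.165` with mm width/height → 1 unit = 1 mm. Flip: y_m = 285.165 − y_svg.

**Shape 1** — `<polygon>` regular polygon, stroke `#ff8800` → cut (S828, F1342). Machine vertices: (87.297,82.418) → (94.035,114.296) → (126.435,117.738) → (139.721,87.988) → (115.532,66.159) → (87.297,82.418). Closed: final G1 returns to the first vertex.

**Shape 2** — `<polygon>` closed polygon, stroke `#ff8800` → cut (S828, F1342). Machine vertices: (46.512,16.709) → (156.982,46.379) → (284.568,247.188) → (101.841,267.148) → (46.512,16.709). Closed: final G1 returns to the first vertex.

**Shape 3** — `<path>` open polyline, stroke `#ff8800` → cut (S828, F1342). Machine vertices: (7.748,143.511) → (44.241,228.865) → (100.813,54.793) → (308.221,58.557) → (48.562,169.180) → (106.741,89.238). Open path.

**Shape 4** — `<polygon>` rectangle, stroke `#ff8800` → cut (S828, F1342). Machine vertices: (103.885,257.481) → (174.121,257.481) → (174.121,154.114) → (103.885,154.114) → (103.885,257.481). Closed: final G1 returns to the first vertex.

; LightBurn 1.4.05
; GRBL device profile, absolute coords
G21
G90
G0 X87.297 Y82.418
M3 S828
G01 X94.035 Y114.296 F1342
G01 X126.435 Y117.738
G01 X139.721 Y87.988
G01 X115.532 Y66.159
G01 X87.297 Y82.418
M5
G0 X46.512 Y16.709
M3 S828
G01 X156.982 Y46.379 F1342
G01 X284.568 Y247.188
G01 X101.841 Y267.148
G01 X46.512 Y16.709
M5
G0 X7.748 Y143.511
M3 S828
G01 X44.241 Y228.865 F1342
G01 X100.813 Y54.793
G01 X308.221 Y58.557
G01 X48.562 Y169.180
G01 X106.741 Y89.238
M5
G0 X103.885 Y257.481
M3 S828
G01 X174.121 Y257.481 F1342
G01 X174.121 Y154.114
G01 X103.885 Y154.114
G01 X103.885 Y257.481
M5
G0 X0.000 Y0.000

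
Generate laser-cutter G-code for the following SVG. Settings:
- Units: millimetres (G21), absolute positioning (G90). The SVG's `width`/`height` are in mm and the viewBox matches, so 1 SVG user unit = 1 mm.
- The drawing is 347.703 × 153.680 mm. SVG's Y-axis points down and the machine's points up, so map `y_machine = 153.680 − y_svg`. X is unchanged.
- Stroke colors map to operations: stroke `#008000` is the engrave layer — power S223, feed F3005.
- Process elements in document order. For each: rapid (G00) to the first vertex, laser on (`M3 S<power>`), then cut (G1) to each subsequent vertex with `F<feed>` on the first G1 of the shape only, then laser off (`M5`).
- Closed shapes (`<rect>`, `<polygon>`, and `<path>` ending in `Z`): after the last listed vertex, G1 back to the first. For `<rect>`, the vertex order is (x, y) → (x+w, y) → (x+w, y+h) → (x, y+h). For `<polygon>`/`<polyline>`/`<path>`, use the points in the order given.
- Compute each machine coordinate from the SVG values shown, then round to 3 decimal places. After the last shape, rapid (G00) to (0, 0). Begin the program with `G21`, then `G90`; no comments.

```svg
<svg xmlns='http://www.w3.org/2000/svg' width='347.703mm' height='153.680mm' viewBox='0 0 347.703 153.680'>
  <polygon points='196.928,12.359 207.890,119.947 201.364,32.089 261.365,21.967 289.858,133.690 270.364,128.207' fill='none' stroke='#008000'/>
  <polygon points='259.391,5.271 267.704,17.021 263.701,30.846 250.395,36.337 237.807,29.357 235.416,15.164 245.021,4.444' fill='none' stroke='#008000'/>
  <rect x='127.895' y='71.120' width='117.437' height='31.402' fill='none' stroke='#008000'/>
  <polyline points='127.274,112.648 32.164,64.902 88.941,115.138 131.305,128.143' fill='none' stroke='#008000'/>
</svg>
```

Since the viewBox matches the mm dimensions, user units are millimetres directly. The only transform is the Y-flip y_m = 153.680 − y_svg.

Shape 1 is a closed polygon drawn with `<polygon>`. Its stroke #008000 means engrave at S223, F3005. After flipping Y the toolpath is (196.928,141.321) → (207.890,33.733) → (201.364,121.591) → (261.365,131.713) → (289.858,19.990) → (270.364,25.473) → (196.928,141.321), returning to the start.

Shape 2 is a regular polygon drawn with `<polygon>`. Its stroke #008000 means engrave at S223, F3005. After flipping Y the toolpath is (259.391,148.409) → (267.704,136.659) → (263.701,122.834) → (250.395,117.343) → (237.807,124.323) → (235.416,138.516) → (245.021,149.236) → (259.391,148.409), returning to the start.

Shape 3 is a rectangle drawn with `<rect>`. Its stroke #008000 means engrave at S223, F3005. After flipping Y the toolpath is (127.895,82.560) → (245.332,82.560) → (245.332,51.158) → (127.895,51.158) → (127.895,82.560), returning to the start.

Shape 4 is a open polyline drawn with `<polyline>`. Its stroke #008000 means engrave at S223, F3005. After flipping Y the toolpath is (127.274,41.032) → (32.164,88.778) → (88.941,38.542) → (131.305,25.537).

G21
G90
G00 X196.928 Y141.321
M3 S223
G1 X207.890 Y33.733 F3005
G1 X201.364 Y121.591
G1 X261.365 Y131.713
G1 X289.858 Y19.990
G1 X270.364 Y25.473
G1 X196.928 Y141.321
M5
G00 X259.391 Y148.409
M3 S223
G1 X267.704 Y136.659 F3005
G1 X263.701 Y122.834
G1 X250.395 Y117.343
G1 X237.807 Y124.323
G1 X235.416 Y138.516
G1 X245.021 Y149.236
G1 X259.391 Y148.409
M5
G00 X127.895 Y82.560
M3 S223
G1 X245.332 Y82.560 F3005
G1 X245.332 Y51.158
G1 X127.895 Y51.158
G1 X127.895 Y82.560
M5
G00 X127.274 Y41.032
M3 S223
G1 X32.164 Y88.778 F3005
G1 X88.941 Y38.542
G1 X131.305 Y25.537
M5
G00 X0.000 Y0.000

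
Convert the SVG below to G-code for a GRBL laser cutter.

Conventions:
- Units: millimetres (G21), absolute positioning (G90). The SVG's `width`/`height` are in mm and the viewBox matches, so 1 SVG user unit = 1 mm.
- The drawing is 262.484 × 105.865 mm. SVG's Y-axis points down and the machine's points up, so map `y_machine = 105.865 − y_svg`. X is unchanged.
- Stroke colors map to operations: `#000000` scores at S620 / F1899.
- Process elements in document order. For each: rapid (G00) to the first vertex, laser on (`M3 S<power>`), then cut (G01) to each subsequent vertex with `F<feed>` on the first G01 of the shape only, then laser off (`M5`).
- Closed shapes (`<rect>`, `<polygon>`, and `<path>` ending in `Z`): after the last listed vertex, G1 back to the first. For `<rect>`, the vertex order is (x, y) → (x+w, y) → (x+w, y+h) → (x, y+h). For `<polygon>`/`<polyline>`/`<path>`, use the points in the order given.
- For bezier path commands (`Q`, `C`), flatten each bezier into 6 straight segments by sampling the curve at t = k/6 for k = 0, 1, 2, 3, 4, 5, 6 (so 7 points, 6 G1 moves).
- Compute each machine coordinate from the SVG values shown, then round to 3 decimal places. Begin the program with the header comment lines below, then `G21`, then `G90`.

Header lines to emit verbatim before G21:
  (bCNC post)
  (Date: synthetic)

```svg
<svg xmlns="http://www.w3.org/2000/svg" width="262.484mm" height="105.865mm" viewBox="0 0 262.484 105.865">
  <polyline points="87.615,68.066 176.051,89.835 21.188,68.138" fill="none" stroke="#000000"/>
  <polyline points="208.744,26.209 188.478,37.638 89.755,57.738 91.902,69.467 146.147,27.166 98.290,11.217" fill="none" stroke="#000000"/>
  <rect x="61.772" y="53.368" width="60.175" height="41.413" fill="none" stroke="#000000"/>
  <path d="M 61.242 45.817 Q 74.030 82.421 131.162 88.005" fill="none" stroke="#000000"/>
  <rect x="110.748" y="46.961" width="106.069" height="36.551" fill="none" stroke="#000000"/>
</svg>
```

1 u = 1 mm; y_m = 105.865 − y.

[1] `<polyline>` open polyline, #000000→score S620 F1899: (87.615,37.799) → (176.051,16.030) → (21.188,37.727)

[2] `<polyline>` open polyline, #000000→score S620 F1899: (208.744,79.656) → (188.478,68.227) → (89.755,48.127) → (91.902,36.398) → (146.147,78.699) → (98.290,94.648)

[3] `<rect>` rectangle, #000000→score S620 F1899: (61.772,52.497) → (121.947,52.497) → (121.947,11.084) → (61.772,11.084) → (61.772,52.497) (closed)

[4] `<path>` quadratic bezier, #000000→score S620 F1899: (61.242,60.048) → (66.736,48.708) → (74.694,39.092) → (85.116,31.199) → (98.001,25.029) → (113.350,20.583) → (131.162,17.860)

[5] `<rect>` rectangle, #000000→score S620 F1899: (110.748,58.904) → (216.817,58.904) → (216.817,22.353) → (110.748,22.353) → (110.748,58.904) (closed)

(bCNC post)
(Date: synthetic)
G21
G90
G00 X87.615 Y37.799
M3 S620
G01 X176.051 Y16.030 F1899
G01 X21.188 Y37.727
M5
G00 X208.744 Y79.656
M3 S620
G01 X188.478 Y68.227 F1899
G01 X89.755 Y48.127
G01 X91.902 Y36.398
G01 X146.147 Y78.699
G01 X98.290 Y94.648
M5
G00 X61.772 Y52.497
M3 S620
G01 X121.947 Y52.497 F1899
G01 X121.947 Y11.084
G01 X61.772 Y11.084
G01 X61.772 Y52.497
M5
G00 X61.242 Y60.048
M3 S620
G01 X66.736 Y48.708 F1899
G01 X74.694 Y39.092
G01 X85.116 Y31.199
G01 X98.001 Y25.029
G01 X113.350 Y20.583
G01 X131.162 Y17.860
M5
G00 X110.748 Y58.904
M3 S620
G01 X216.817 Y58.904 F1899
G01 X216.817 Y22.353
G01 X110.748 Y22.353
G01 X110.748 Y58.904
M5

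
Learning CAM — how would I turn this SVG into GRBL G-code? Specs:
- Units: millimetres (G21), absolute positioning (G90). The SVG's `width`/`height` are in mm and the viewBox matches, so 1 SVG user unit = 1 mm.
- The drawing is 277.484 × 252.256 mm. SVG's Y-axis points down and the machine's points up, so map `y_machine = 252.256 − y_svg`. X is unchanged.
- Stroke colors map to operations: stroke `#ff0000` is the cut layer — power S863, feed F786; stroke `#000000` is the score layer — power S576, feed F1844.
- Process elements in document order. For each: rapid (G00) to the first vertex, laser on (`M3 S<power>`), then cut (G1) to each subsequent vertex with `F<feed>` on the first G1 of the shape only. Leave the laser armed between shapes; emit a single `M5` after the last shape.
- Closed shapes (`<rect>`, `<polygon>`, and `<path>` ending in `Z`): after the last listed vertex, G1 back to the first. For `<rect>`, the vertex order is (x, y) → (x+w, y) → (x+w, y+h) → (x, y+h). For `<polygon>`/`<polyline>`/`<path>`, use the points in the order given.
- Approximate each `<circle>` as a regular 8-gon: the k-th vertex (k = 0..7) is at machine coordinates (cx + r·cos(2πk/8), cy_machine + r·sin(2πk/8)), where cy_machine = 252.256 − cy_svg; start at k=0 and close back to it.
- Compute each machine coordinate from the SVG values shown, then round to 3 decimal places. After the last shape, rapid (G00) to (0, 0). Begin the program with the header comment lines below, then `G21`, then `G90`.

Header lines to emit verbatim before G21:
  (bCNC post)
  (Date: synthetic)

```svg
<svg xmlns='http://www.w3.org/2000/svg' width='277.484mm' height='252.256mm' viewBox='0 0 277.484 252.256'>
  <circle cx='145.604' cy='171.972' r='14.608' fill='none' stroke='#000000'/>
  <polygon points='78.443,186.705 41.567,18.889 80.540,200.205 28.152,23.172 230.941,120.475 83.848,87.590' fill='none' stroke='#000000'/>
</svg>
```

viewBox `0 0 277.484 252.256` with mm width/height → 1 unit = 1 mm. Flip: y_m = 252.256 − y_svg.

**Shape 1** — `<circle>` circle, stroke `#000000` → score (S576, F1844). Machine vertices: (160.212,80.284) → (155.933,90.613) → (145.604,94.892) → (135.275,90.613) → (130.996,80.284) → (135.275,69.955) → (145.604,65.676) → (155.933,69.955) → (160.212,80.284). Closed: final G1 returns to the first vertex.

**Shape 2** — `<polygon>` closed polygon, stroke `#000000` → score (S576, F1844). Machine vertices: (78.443,65.551) → (41.567,233.367) → (80.540,52.051) → (28.152,229.084) → (230.941,131.781) → (83.848,164.666) → (78.443,65.551). Closed: final G1 returns to the first vertex.

(bCNC post)
(Date: synthetic)
G21
G90
G00 X160.212 Y80.284
M3 S576
G1 X155.933 Y90.613 F1844
G1 X145.604 Y94.892
G1 X135.275 Y90.613
G1 X130.996 Y80.284
G1 X135.275 Y69.955
G1 X145.604 Y65.676
G1 X155.933 Y69.955
G1 X160.212 Y80.284
G00 X78.443 Y65.551
M3 S576
G1 X41.567 Y233.367 F1844
G1 X80.540 Y52.051
G1 X28.152 Y229.084
G1 X230.941 Y131.781
G1 X83.848 Y164.666
G1 X78.443 Y65.551
M5
G00 X0.000 Y0.000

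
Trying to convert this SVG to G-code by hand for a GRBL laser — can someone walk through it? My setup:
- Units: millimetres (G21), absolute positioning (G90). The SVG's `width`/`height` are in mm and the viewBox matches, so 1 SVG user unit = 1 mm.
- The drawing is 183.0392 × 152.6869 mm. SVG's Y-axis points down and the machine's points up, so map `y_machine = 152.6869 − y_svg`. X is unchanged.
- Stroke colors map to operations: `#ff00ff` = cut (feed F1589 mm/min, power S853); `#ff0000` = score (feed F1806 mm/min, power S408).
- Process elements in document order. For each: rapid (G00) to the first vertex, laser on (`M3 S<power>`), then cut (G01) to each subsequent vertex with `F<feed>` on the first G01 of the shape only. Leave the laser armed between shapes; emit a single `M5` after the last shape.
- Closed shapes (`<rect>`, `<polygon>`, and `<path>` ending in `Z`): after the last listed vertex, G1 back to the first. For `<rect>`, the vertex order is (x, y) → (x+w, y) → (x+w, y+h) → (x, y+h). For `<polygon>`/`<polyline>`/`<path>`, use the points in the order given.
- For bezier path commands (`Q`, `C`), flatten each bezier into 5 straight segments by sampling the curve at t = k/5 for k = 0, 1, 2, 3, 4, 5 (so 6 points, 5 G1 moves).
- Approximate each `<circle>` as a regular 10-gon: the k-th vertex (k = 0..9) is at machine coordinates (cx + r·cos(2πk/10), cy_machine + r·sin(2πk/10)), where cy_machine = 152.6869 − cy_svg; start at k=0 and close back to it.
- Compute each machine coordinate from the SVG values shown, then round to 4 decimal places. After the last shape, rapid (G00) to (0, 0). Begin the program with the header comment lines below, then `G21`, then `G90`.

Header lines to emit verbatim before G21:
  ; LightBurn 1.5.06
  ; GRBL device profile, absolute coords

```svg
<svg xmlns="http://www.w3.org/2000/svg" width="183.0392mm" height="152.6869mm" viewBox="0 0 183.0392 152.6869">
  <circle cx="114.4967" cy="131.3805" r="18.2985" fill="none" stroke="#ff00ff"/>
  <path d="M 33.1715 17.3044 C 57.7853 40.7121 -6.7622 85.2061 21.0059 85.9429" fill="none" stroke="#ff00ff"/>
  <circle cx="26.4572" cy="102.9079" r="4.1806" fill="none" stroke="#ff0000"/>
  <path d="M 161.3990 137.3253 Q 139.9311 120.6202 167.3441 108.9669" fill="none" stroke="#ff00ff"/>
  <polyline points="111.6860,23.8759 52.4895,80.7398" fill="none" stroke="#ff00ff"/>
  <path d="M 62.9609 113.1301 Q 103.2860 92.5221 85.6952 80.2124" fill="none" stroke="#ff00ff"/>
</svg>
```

; LightBurn 1.5.06
; GRBL device profile, absolute coords
G21
G90
G00 X132.7952 Y21.3064
M3 S853
G01 X129.3005 Y32.0620 F1589
G01 X120.1512 Y38.7093
G01 X108.8422 Y38.7093
G01 X99.6929 Y32.0620
G01 X96.1982 Y21.3064
G01 X99.6929 Y10.5508
G01 X108.8422 Y3.9035
G01 X120.1512 Y3.9035
G01 X129.3005 Y10.5508
G01 X132.7952 Y21.3064
G00 X33.1715 Y135.3825
M3 S853
G01 X38.6922 Y119.3263 F1589
G01 X31.5252 Y101.3218
G01 X20.3811 Y84.4816
G01 X13.9711 Y71.9182
G01 X21.0059 Y66.7440
G00 X30.6378 Y49.7790
M3 S408
G01 X29.8394 Y52.2363 F1806
G01 X27.7491 Y53.7550
G01 X25.1653 Y53.7550
G01 X23.0750 Y52.2363
G01 X22.2766 Y49.7790
G01 X23.0750 Y47.3217
G01 X25.1653 Y45.8030
G01 X27.7491 Y45.8030
G01 X29.8394 Y47.3217
G01 X30.6378 Y49.7790
G00 X161.3990 Y15.3616
M3 S853
G01 X154.7671 Y21.8416 F1589
G01 X152.0456 Y27.9174
G01 X153.2346 Y33.5891
G01 X158.3341 Y38.8566
G01 X167.3441 Y43.7200
G00 X111.6860 Y128.8110
M3 S853
G01 X52.4895 Y71.9471 F1589
G00 X62.9609 Y39.5568
M3 S853
G01 X76.7743 Y47.4681 F1589
G01 X85.9544 Y54.7155
G01 X90.5013 Y61.2990
G01 X90.4149 Y67.2187
G01 X85.6952 Y72.4745
M5
G00 X0.0000 Y0.0000

viewBox `0 0 183.0392 152.6869` with mm width/height → 1 unit = 1 mm. Flip: y_m = 152.6869 − y_svg.

**Shape 1** — `<circle>` circle, stroke `#ff00ff` → cut (S853, F1589). Machine vertices: (132.7952,21.3064) → (129.3005,32.0620) → (120.1512,38.7093) → (108.8422,38.7093) → (99.6929,32.0620) → (96.1982,21.3064) → (99.6929,10.5508) → (108.8422,3.9035) → (120.1512,3.9035) → (129.3005,10.5508) → (132.7952,21.3064). Closed: final G1 returns to the first vertex.

**Shape 2** — `<path>` cubic bezier, stroke `#ff00ff` → cut (S853, F1589). Control points (SVG): P0=(33.1715,17.3044), P1=(57.7853,40.7121), P2=(-6.7622,85.2061), P3=(21.0059,85.9429); sampled at t=k/5. Machine vertices: (33.1715,135.3825) → (38.6922,119.3263) → (31.5252,101.3218) → (20.3811,84.4816) → (13.9711,71.9182) → (21.0059,66.7440). Open path.

**Shape 3** — `<circle>` circle, stroke `#ff0000` → score (S408, F1806). Machine vertices: (30.6378,49.7790) → (29.8394,52.2363) → (27.7491,53.7550) → (25.1653,53.7550) → (23.0750,52.2363) → (22.2766,49.7790) → (23.0750,47.3217) → (25.1653,45.8030) → (27.7491,45.8030) → (29.8394,47.3217) → (30.6378,49.7790). Closed: final G1 returns to the first vertex.

**Shape 4** — `<path>` quadratic bezier, stroke `#ff00ff` → cut (S853, F1589). Control points (SVG): P0=(161.3990,137.3253), P1=(139.9311,120.6202), P2=(167.3441,108.9669); sampled at t=k/5. Machine vertices: (161.3990,15.3616) → (154.7671,21.8416) → (152.0456,27.9174) → (153.2346,33.5891) → (158.3341,38.8566) → (167.3441,43.7200). Open path.

**Shape 5** — `<polyline>` line segment, stroke `#ff00ff` → cut (S853, F1589). Machine vertices: (111.6860,128.8110) → (52.4895,71.9471). Open path.

**Shape 6** — `<path>` quadratic bezier, stroke `#ff00ff` → cut (S853, F1589). Control points (SVG): P0=(62.9609,113.1301), P1=(103.2860,92.5221), P2=(85.6952,80.2124); sampled at t=k/5. Machine vertices: (62.9609,39.5568) → (76.7743,47.4681) → (85.9544,54.7155) → (90.5013,61.2990) → (90.4149,67.2187) → (85.6952,72.4745). Open path.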